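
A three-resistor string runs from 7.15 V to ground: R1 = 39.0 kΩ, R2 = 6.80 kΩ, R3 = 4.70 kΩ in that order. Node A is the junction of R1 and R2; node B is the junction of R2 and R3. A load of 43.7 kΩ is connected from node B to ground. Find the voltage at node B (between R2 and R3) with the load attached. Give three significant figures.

V ≈ 0.606 V

At node B, R3 is in parallel with the load: R3‖R_L = 4.244 kΩ.
Below node A the resistance is R2 + (R3‖R_L) = 11.04 kΩ, so V_A = 7.15 × 11.04/50.04 = 1.578 V.
Then V_B = V_A × (R3‖R_L)/(R2 + R3‖R_L) = 1.578 × 4.244/11.04 = 0.606 V.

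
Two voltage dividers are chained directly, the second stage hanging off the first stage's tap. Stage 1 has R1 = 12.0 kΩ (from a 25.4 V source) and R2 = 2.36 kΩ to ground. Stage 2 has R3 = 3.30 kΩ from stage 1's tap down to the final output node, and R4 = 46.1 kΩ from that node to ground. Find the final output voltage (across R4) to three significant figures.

V_out ≈ 3.75 V

Stage 2 presents R3+R4 = 49.40 kΩ as a load on stage 1's tap.
Stage 1's lower leg becomes R2‖(R3+R4) = 2.252 kΩ, so V_mid = 25.4 × 2.252/14.25 = 4.014 V.
Stage 2 is itself unloaded: V_out = V_mid × R4/(R3+R4) = 4.014 × 46.1/49.40 = 3.75 V.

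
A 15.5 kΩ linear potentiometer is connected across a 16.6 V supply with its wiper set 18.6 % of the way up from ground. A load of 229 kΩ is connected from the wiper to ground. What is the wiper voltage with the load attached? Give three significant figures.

V ≈ 3.06 V

The wiper splits the pot into (1−α)R = 12.62 kΩ above and αR = 2.883 kΩ below.
Lower section ‖ load = 2.847 kΩ.
V_wiper = 16.6 × 2.847/(12.62 + 2.847) = 3.06 V.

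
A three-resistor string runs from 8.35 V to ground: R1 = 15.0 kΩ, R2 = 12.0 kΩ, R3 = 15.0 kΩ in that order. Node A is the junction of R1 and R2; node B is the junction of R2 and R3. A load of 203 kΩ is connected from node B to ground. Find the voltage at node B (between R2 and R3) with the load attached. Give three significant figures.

V ≈ 2.85 V

At node B, R3 is in parallel with the load: R3‖R_L = 13.97 kΩ.
Below node A the resistance is R2 + (R3‖R_L) = 25.97 kΩ, so V_A = 8.35 × 25.97/40.97 = 5.293 V.
Then V_B = V_A × (R3‖R_L)/(R2 + R3‖R_L) = 5.293 × 13.97/25.97 = 2.85 V.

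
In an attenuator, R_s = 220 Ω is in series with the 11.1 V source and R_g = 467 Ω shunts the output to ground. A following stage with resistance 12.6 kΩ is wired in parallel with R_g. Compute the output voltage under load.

The load sits in parallel with R_g: R_g‖R_L = (467 × 12600) / (467 + 12600) = 450.3 Ω.
V_out = 11.1 × 450.3 / (220 + 450.3) = 11.1 × 450.3/670.3 = 7.46 V.

V_out ≈ 7.46 V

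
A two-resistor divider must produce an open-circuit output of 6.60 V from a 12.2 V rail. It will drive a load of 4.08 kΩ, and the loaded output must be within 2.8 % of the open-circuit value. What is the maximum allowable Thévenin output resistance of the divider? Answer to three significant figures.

R_th ≤ 118 Ω

Loading drop = R_th/(R_th + R_L) ≤ 0.0280, so R_th ≤ R_L · ε/(1−ε) = 4.08 kΩ × 0.0280/0.9720 = 118 Ω.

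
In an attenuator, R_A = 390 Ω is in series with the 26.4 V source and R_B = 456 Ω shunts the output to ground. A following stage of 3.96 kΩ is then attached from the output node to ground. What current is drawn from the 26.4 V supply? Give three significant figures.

I ≈ 33.0 mA

R_B‖R_L = 408.9 Ω, so the source sees R_A + R_B‖R_L = 798.9 Ω.
I = 26.4 V / 798.9 Ω = 33.0 mA.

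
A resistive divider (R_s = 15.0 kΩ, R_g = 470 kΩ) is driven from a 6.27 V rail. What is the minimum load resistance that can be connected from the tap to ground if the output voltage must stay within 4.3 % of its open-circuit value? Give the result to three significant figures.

R_L(min) ≈ 324 kΩ

Output resistance R_th = R_s‖R_g = (15.0 × 470)/485.0 = 14.54 kΩ.
The fractional drop is R_th/(R_th + R_L); requiring this ≤ 0.0430 gives R_L ≥ R_th(1/0.0430 − 1) = 14.54 × 22.26 = 324 kΩ.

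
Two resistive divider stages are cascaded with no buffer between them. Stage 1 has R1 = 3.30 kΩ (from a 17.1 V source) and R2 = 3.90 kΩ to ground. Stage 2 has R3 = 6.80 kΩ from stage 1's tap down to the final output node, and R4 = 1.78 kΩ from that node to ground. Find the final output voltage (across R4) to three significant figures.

V_out ≈ 1.59 V

Stage 2 presents R3+R4 = 8.580 kΩ as a load on stage 1's tap.
Stage 1's lower leg becomes R2‖(R3+R4) = 2.681 kΩ, so V_mid = 17.1 × 2.681/5.981 = 7.666 V.
Stage 2 is itself unloaded: V_out = V_mid × R4/(R3+R4) = 7.666 × 1.78/8.580 = 1.59 V.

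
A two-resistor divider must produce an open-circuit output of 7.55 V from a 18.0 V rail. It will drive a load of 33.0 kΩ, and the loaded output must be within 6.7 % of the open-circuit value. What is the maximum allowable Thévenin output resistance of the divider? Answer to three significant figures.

R_th ≤ 2.37 kΩ

Loading drop = R_th/(R_th + R_L) ≤ 0.0670, so R_th ≤ R_L · ε/(1−ε) = 33.0 kΩ × 0.0670/0.9330 = 2.37 kΩ.
(Any R1, R2 with R2/(R1+R2) = 0.419 and R1‖R2 ≤ 2.37 kΩ will meet the spec.)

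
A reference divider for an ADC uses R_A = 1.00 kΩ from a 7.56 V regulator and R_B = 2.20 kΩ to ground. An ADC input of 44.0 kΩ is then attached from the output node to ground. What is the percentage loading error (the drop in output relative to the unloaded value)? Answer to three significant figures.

1.54 %

The divider's output (Thévenin) resistance is R_A‖R_B = 0.6875 kΩ.
Fractional drop under load = R_th/(R_th + R_L) = 0.6875 / (0.6875 + 44.0) = 0.01538.
So the output falls by 1.54 %.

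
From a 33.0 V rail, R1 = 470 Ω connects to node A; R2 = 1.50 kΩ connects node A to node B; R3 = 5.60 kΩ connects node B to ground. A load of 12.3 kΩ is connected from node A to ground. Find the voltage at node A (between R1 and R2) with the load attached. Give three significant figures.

Below node A the series string R2+R3 = 7100 Ω sits in parallel with the 12300 Ω load: 4502 Ω.
V_A = 33.0 × 4502/(470 + 4502) = 29.9 V.

V ≈ 29.9 V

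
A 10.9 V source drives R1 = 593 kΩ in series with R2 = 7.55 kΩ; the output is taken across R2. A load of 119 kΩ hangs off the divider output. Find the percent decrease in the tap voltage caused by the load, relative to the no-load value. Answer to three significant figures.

5.90 %

The divider's output (Thévenin) resistance is R1‖R2 = 7.455 kΩ.
Fractional drop under load = R_th/(R_th + R_L) = 7.455 / (7.455 + 119) = 0.05895.
So the output falls by 5.90 %.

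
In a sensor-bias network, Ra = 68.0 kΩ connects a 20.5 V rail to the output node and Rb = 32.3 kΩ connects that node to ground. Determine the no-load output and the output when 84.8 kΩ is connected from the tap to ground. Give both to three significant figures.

Unloaded: 6.60 V; loaded: 5.25 V

Open-circuit: V = 20.5 × 32.3/(68.0 + 32.3) = 6.60 V.
With the load, Rb becomes Rb‖R_L = 23.39 kΩ, so V = 20.5 × 23.39/91.39 = 5.25 V.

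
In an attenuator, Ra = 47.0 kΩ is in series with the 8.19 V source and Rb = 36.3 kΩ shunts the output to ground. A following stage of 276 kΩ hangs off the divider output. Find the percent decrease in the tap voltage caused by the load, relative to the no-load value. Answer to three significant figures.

6.91 %

The divider's output (Thévenin) resistance is Ra‖Rb = 20.48 kΩ.
Fractional drop under load = R_th/(R_th + R_L) = 20.48 / (20.48 + 276) = 0.06908.
So the output falls by 6.91 %.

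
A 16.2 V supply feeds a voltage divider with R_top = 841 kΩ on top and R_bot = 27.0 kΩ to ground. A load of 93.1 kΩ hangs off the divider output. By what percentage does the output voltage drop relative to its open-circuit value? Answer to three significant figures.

21.9 %

Unloaded V = 16.2 × 27.0/868.0 = 0.5039 V.
Loaded: R_bot‖R_L = 20.93 kΩ, giving V = 16.2 × 20.93/861.9 = 0.3934 V.
Drop = (0.5039 − 0.3934) / 0.5039 = 21.9 %.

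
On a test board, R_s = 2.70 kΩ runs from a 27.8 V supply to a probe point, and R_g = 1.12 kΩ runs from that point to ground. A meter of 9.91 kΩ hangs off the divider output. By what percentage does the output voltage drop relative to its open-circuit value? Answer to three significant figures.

The divider's output (Thévenin) resistance is R_s‖R_g = 0.7916 kΩ.
Fractional drop under load = R_th/(R_th + R_L) = 0.7916 / (0.7916 + 9.91) = 0.07397.
So the output falls by 7.40 %.

7.40 %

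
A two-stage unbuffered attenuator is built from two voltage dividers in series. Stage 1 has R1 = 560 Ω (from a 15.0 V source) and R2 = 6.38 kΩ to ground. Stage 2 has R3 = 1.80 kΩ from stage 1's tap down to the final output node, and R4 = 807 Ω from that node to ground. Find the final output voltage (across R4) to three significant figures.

V_out ≈ 3.56 V

Stage 2 presents R3+R4 = 2607 Ω as a load on stage 1's tap.
Stage 1's lower leg becomes R2‖(R3+R4) = 1851 Ω, so V_mid = 15.0 × 1851/2411 = 11.52 V.
Stage 2 is itself unloaded: V_out = V_mid × R4/(R3+R4) = 11.52 × 807/2607 = 3.56 V.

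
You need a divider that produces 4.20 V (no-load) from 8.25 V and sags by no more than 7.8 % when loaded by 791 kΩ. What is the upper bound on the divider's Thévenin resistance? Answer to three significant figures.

R_th ≤ 66.9 kΩ

Loading drop = R_th/(R_th + R_L) ≤ 0.0780, so R_th ≤ R_L · ε/(1−ε) = 791 kΩ × 0.0780/0.9220 = 66.9 kΩ.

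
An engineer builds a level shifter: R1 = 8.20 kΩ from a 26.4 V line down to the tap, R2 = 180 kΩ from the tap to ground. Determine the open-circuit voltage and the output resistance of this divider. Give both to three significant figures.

V_th is the open-circuit tap voltage: 26.4 × 180/(8.20 + 180) = 25.2 V.
With the supply zeroed, R1 and R2 appear in parallel from the tap: R_th = R1‖R2 = (8.20 × 180)/188.2 = 7.84 kΩ.

V_th = 25.2 V, R_th = 7.84 kΩ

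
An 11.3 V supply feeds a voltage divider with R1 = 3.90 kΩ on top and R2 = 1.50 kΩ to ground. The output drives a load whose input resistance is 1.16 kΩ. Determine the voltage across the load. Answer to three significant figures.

The load sits in parallel with R2: R2‖R_L = (1.50 × 1.16) / (1.50 + 1.16) = 0.6541 kΩ.
V_out = 11.3 × 0.6541 / (3.90 + 0.6541) = 11.3 × 0.6541/4.554 = 1.62 V.
(Unloaded it would have been 3.14 V.)

V_out ≈ 1.62 V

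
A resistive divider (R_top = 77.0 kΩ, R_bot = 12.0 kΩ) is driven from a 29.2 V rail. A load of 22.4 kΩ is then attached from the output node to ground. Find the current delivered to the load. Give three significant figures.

R_bot‖R_L = 7.814 kΩ; V_out = 29.2 × 7.814/84.81 = 2.690 V.
I_L = V_out / R_L = 2.690 / 22.4 kΩ = 0.120 mA.

I_L ≈ 0.120 mA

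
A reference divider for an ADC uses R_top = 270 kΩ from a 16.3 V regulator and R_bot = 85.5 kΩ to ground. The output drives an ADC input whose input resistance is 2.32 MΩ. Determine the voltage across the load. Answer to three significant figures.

The load sits in parallel with R_bot: R_bot‖R_L = (85.5 × 2320) / (85.5 + 2320) = 82.46 kΩ.
V_out = 16.3 × 82.46 / (270 + 82.46) = 16.3 × 82.46/352.5 = 3.81 V.

V_out ≈ 3.81 V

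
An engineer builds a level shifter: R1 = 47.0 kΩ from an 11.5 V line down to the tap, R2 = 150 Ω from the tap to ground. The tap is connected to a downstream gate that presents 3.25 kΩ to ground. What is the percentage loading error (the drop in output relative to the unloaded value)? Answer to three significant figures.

The divider's output (Thévenin) resistance is R1‖R2 = 149.5 Ω.
Fractional drop under load = R_th/(R_th + R_L) = 149.5 / (149.5 + 3250) = 0.04398.
So the output falls by 4.40 %.

4.40 %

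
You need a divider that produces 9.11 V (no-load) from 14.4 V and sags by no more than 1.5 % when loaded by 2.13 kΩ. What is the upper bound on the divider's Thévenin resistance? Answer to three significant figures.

Loading drop = R_th/(R_th + R_L) ≤ 0.0150, so R_th ≤ R_L · ε/(1−ε) = 2.13 kΩ × 0.0150/0.9850 = 32.4 Ω.
(Any R1, R2 with R2/(R1+R2) = 0.633 and R1‖R2 ≤ 32.4 Ω will meet the spec.)

R_th ≤ 32.4 Ω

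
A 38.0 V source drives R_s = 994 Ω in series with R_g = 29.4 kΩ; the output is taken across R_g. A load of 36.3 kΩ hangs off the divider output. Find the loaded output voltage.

The load sits in parallel with R_g: R_g‖R_L = (29400 × 36300) / (29400 + 36300) = 16240 Ω.
V_out = 38.0 × 16240 / (994 + 16240) = 38.0 × 16240/17240 = 35.8 V.

V_out ≈ 35.8 V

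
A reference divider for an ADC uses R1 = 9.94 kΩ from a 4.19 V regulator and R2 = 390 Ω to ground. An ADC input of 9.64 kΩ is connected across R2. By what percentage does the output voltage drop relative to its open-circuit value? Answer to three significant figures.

3.75 %

The divider's output (Thévenin) resistance is R1‖R2 = 375.3 Ω.
Fractional drop under load = R_th/(R_th + R_L) = 375.3 / (375.3 + 9640) = 0.03747.
So the output falls by 3.75 %.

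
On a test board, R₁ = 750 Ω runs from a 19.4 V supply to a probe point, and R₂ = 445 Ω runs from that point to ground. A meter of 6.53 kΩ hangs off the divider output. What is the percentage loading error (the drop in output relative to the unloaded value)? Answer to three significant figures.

4.10 %

The divider's output (Thévenin) resistance is R₁‖R₂ = 279.3 Ω.
Fractional drop under load = R_th/(R_th + R_L) = 279.3 / (279.3 + 6530) = 0.04102.
So the output falls by 4.10 %.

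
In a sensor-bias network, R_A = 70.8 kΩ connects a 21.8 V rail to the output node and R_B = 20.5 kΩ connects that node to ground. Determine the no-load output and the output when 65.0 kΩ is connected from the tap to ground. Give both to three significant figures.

Unloaded: 4.89 V; loaded: 3.93 V

Open-circuit: V = 21.8 × 20.5/(70.8 + 20.5) = 4.89 V.
With the load, R_B becomes R_B‖R_L = 15.58 kΩ, so V = 21.8 × 15.58/86.38 = 3.93 V.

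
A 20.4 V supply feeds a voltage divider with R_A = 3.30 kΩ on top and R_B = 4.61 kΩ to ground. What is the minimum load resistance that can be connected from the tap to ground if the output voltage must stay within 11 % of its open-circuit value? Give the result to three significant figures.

Output resistance R_th = R_A‖R_B = (3.30 × 4.61)/7.910 = 1.923 kΩ.
The fractional drop is R_th/(R_th + R_L); requiring this ≤ 0.110 gives R_L ≥ R_th(1/0.110 − 1) = 1.923 × 8.091 = 15.6 kΩ.

R_L(min) ≈ 15.6 kΩ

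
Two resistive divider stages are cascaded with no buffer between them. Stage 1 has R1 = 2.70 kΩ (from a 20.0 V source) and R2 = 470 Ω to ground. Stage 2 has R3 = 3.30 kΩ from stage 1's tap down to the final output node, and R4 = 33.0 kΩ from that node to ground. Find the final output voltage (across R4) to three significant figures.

V_out ≈ 2.67 V

Stage 2 presents R3+R4 = 36300 Ω as a load on stage 1's tap.
Stage 1's lower leg becomes R2‖(R3+R4) = 464.0 Ω, so V_mid = 20.0 × 464.0/3164 = 2.933 V.
Stage 2 is itself unloaded: V_out = V_mid × R4/(R3+R4) = 2.933 × 33000/36300 = 2.67 V.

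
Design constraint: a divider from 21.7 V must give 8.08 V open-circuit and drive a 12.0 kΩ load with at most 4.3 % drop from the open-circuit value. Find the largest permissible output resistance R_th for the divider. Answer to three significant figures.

R_th ≤ 539 Ω

Loading drop = R_th/(R_th + R_L) ≤ 0.0430, so R_th ≤ R_L · ε/(1−ε) = 12.0 kΩ × 0.0430/0.9570 = 539 Ω.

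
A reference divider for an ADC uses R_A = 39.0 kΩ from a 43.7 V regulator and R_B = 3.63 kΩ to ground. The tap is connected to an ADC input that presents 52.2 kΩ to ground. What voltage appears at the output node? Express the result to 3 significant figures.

V_out ≈ 3.50 V

The load sits in parallel with R_B: R_B‖R_L = (3.63 × 52.2) / (3.63 + 52.2) = 3.394 kΩ.
V_out = 43.7 × 3.394 / (39.0 + 3.394) = 43.7 × 3.394/42.39 = 3.50 V.
(Unloaded it would have been 3.72 V.)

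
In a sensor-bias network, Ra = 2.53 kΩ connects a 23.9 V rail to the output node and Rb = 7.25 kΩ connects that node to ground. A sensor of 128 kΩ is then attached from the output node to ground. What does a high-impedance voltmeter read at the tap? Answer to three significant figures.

The load sits in parallel with Rb: Rb‖R_L = (7.25 × 128) / (7.25 + 128) = 6.861 kΩ.
V_out = 23.9 × 6.861 / (2.53 + 6.861) = 23.9 × 6.861/9.391 = 17.5 V.

V_out ≈ 17.5 V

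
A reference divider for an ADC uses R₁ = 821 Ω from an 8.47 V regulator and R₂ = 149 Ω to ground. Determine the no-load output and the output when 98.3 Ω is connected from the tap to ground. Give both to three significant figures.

Unloaded: 1.30 V; loaded: 0.570 V

Open-circuit: V = 8.47 × 149/(821 + 149) = 1.30 V.
With the load, R₂ becomes R₂‖R_L = 59.23 Ω, so V = 8.47 × 59.23/880.2 = 0.570 V.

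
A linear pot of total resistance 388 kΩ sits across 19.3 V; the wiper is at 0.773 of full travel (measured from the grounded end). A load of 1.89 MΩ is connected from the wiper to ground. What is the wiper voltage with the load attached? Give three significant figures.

The wiper splits the pot into (1−α)R = 88.08 kΩ above and αR = 299.9 kΩ below.
Lower section ‖ load = 258.8 kΩ.
V_wiper = 19.3 × 258.8/(88.08 + 258.8) = 14.4 V.

V ≈ 14.4 V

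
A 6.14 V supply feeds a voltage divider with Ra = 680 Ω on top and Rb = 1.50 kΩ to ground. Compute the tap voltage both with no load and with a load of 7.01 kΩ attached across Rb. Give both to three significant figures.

Open-circuit: V = 6.14 × 1500/(680 + 1500) = 4.22 V.
With the load, Rb becomes Rb‖R_L = 1236 Ω, so V = 6.14 × 1236/1916 = 3.96 V.

Unloaded: 4.22 V; loaded: 3.96 V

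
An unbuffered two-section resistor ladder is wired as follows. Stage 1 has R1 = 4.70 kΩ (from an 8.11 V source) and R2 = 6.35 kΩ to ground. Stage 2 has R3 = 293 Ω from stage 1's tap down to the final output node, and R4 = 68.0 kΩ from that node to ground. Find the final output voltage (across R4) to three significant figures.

V_out ≈ 4.46 V

Stage 2 presents R3+R4 = 68290 Ω as a load on stage 1's tap.
Stage 1's lower leg becomes R2‖(R3+R4) = 5810 Ω, so V_mid = 8.11 × 5810/10510 = 4.483 V.
Stage 2 is itself unloaded: V_out = V_mid × R4/(R3+R4) = 4.483 × 68000/68290 = 4.46 V.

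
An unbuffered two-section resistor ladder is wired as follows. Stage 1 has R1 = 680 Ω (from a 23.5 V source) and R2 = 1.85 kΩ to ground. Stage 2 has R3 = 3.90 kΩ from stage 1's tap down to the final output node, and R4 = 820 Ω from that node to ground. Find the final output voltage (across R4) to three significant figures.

Stage 2 presents R3+R4 = 4720 Ω as a load on stage 1's tap.
Stage 1's lower leg becomes R2‖(R3+R4) = 1329 Ω, so V_mid = 23.5 × 1329/2009 = 15.55 V.
Stage 2 is itself unloaded: V_out = V_mid × R4/(R3+R4) = 15.55 × 820/4720 = 2.70 V.

V_out ≈ 2.70 V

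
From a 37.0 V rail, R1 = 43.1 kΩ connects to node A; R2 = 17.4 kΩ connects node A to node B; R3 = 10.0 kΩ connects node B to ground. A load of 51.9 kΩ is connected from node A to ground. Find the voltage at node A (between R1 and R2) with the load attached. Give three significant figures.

Below node A the series string R2+R3 = 27.40 kΩ sits in parallel with the 51.9 kΩ load: 17.93 kΩ.
V_A = 37.0 × 17.93/(43.1 + 17.93) = 10.9 V.

V ≈ 10.9 V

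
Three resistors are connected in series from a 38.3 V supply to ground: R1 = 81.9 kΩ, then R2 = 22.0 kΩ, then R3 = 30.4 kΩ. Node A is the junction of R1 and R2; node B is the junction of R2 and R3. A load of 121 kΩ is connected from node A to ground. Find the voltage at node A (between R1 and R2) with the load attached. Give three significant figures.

Below node A the series string R2+R3 = 52.40 kΩ sits in parallel with the 121 kΩ load: 36.57 kΩ.
V_A = 38.3 × 36.57/(81.9 + 36.57) = 11.8 V.

V ≈ 11.8 V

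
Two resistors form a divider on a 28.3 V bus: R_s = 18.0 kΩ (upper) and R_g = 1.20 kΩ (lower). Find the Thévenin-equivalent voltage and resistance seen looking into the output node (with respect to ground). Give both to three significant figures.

V_th = 1.77 V, R_th = 1.12 kΩ

V_th is the open-circuit tap voltage: 28.3 × 1.20/(18.0 + 1.20) = 1.77 V.
With the supply zeroed, R_s and R_g appear in parallel from the tap: R_th = R_s‖R_g = (18.0 × 1.20)/19.20 = 1.12 kΩ.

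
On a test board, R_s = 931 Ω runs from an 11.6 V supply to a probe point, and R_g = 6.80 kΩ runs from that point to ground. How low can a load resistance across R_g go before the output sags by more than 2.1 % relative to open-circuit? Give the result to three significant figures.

R_L(min) ≈ 38.2 kΩ

Output resistance R_th = R_s‖R_g = (931 × 6800)/7731 = 818.9 Ω.
The fractional drop is R_th/(R_th + R_L); requiring this ≤ 0.0210 gives R_L ≥ R_th(1/0.0210 − 1) = 818.9 × 46.62 = 38.2 kΩ.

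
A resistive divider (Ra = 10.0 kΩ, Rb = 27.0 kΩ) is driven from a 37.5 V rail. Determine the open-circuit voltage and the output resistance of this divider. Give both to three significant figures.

V_th is the open-circuit tap voltage: 37.5 × 27.0/(10.0 + 27.0) = 27.4 V.
With the supply zeroed, Ra and Rb appear in parallel from the tap: R_th = Ra‖Rb = (10.0 × 27.0)/37.00 = 7.30 kΩ.

V_th = 27.4 V, R_th = 7.30 kΩ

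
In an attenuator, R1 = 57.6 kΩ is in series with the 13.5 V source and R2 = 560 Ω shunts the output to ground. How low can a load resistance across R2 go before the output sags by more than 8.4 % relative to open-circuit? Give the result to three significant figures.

Output resistance R_th = R1‖R2 = (57600 × 560)/58160 = 554.6 Ω.
The fractional drop is R_th/(R_th + R_L); requiring this ≤ 0.0840 gives R_L ≥ R_th(1/0.0840 − 1) = 554.6 × 10.90 = 6.05 kΩ.

R_L(min) ≈ 6.05 kΩ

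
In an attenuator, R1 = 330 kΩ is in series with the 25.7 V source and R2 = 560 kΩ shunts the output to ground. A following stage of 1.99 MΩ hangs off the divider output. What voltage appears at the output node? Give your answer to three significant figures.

The load sits in parallel with R2: R2‖R_L = (560 × 1990) / (560 + 1990) = 437.0 kΩ.
V_out = 25.7 × 437.0 / (330 + 437.0) = 25.7 × 437.0/767.0 = 14.6 V.
(Unloaded it would have been 16.2 V.)

V_out ≈ 14.6 V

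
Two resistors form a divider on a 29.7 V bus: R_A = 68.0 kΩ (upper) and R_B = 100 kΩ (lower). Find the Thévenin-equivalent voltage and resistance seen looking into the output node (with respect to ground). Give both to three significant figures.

V_th = 17.7 V, R_th = 40.5 kΩ

V_th is the open-circuit tap voltage: 29.7 × 100/(68.0 + 100) = 17.7 V.
With the supply zeroed, R_A and R_B appear in parallel from the tap: R_th = R_A‖R_B = (68.0 × 100)/168.0 = 40.5 kΩ.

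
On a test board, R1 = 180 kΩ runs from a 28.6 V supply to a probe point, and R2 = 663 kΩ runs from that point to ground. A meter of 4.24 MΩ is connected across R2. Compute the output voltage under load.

The load sits in parallel with R2: R2‖R_L = (663 × 4240) / (663 + 4240) = 573.3 kΩ.
V_out = 28.6 × 573.3 / (180 + 573.3) = 28.6 × 573.3/753.3 = 21.8 V.

V_out ≈ 21.8 V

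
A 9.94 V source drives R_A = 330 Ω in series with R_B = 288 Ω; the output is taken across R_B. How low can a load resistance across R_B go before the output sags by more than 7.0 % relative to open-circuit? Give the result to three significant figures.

Output resistance R_th = R_A‖R_B = (330 × 288)/618.0 = 153.8 Ω.
The fractional drop is R_th/(R_th + R_L); requiring this ≤ 0.0700 gives R_L ≥ R_th(1/0.0700 − 1) = 153.8 × 13.29 = 2.04 kΩ.

R_L(min) ≈ 2.04 kΩ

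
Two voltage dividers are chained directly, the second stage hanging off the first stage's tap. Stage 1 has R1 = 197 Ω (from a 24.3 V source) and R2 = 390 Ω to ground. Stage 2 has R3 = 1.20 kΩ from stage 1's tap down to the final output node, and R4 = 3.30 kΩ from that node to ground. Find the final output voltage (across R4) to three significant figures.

Stage 2 presents R3+R4 = 4500 Ω as a load on stage 1's tap.
Stage 1's lower leg becomes R2‖(R3+R4) = 358.9 Ω, so V_mid = 24.3 × 358.9/555.9 = 15.69 V.
Stage 2 is itself unloaded: V_out = V_mid × R4/(R3+R4) = 15.69 × 3300/4500 = 11.5 V.

V_out ≈ 11.5 V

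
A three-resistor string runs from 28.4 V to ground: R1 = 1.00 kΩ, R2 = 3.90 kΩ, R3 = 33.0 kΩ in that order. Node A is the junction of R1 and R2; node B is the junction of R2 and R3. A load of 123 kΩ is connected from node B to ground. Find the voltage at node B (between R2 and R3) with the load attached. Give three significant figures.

V ≈ 23.9 V

At node B, R3 is in parallel with the load: R3‖R_L = 26.02 kΩ.
Below node A the resistance is R2 + (R3‖R_L) = 29.92 kΩ, so V_A = 28.4 × 29.92/30.92 = 27.48 V.
Then V_B = V_A × (R3‖R_L)/(R2 + R3‖R_L) = 27.48 × 26.02/29.92 = 23.9 V.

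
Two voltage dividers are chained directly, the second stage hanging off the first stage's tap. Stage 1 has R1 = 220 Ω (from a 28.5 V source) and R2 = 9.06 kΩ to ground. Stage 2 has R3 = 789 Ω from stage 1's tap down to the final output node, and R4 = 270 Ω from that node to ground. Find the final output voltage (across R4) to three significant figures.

Stage 2 presents R3+R4 = 1059 Ω as a load on stage 1's tap.
Stage 1's lower leg becomes R2‖(R3+R4) = 948.2 Ω, so V_mid = 28.5 × 948.2/1168 = 23.13 V.
Stage 2 is itself unloaded: V_out = V_mid × R4/(R3+R4) = 23.13 × 270/1059 = 5.90 V.

V_out ≈ 5.90 V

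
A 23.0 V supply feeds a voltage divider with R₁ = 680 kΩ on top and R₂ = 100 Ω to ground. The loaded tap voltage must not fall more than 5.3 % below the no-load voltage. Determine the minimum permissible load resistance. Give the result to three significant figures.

Output resistance R_th = R₁‖R₂ = (680000 × 100)/680100 = 99.99 Ω.
The fractional drop is R_th/(R_th + R_L); requiring this ≤ 0.0530 gives R_L ≥ R_th(1/0.0530 − 1) = 99.99 × 17.87 = 1.79 kΩ.

R_L(min) ≈ 1.79 kΩ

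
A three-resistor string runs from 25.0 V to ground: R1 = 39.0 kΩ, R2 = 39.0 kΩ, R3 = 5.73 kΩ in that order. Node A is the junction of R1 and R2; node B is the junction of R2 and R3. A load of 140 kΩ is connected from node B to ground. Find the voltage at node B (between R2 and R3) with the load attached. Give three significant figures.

V ≈ 1.65 V

At node B, R3 is in parallel with the load: R3‖R_L = 5.505 kΩ.
Below node A the resistance is R2 + (R3‖R_L) = 44.50 kΩ, so V_A = 25.0 × 44.50/83.50 = 13.32 V.
Then V_B = V_A × (R3‖R_L)/(R2 + R3‖R_L) = 13.32 × 5.505/44.50 = 1.65 V.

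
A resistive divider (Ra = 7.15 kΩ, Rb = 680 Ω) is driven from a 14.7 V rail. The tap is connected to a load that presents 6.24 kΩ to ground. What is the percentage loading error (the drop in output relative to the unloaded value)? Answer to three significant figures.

The divider's output (Thévenin) resistance is Ra‖Rb = 620.9 Ω.
Fractional drop under load = R_th/(R_th + R_L) = 620.9 / (620.9 + 6240) = 0.09050.
So the output falls by 9.05 %.

9.05 %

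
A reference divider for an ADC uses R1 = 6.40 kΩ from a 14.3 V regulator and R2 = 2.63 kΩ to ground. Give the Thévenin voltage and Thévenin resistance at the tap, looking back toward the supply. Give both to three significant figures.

V_th = 4.16 V, R_th = 1.86 kΩ

V_th is the open-circuit tap voltage: 14.3 × 2.63/(6.40 + 2.63) = 4.16 V.
With the supply zeroed, R1 and R2 appear in parallel from the tap: R_th = R1‖R2 = (6.40 × 2.63)/9.030 = 1.86 kΩ.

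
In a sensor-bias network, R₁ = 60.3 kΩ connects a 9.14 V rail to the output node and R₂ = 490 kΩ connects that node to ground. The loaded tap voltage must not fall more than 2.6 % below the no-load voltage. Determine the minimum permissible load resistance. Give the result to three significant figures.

R_L(min) ≈ 2.01 MΩ

Output resistance R_th = R₁‖R₂ = (60.3 × 490)/550.3 = 53.69 kΩ.
The fractional drop is R_th/(R_th + R_L); requiring this ≤ 0.0260 gives R_L ≥ R_th(1/0.0260 − 1) = 53.69 × 37.46 = 2.01 MΩ.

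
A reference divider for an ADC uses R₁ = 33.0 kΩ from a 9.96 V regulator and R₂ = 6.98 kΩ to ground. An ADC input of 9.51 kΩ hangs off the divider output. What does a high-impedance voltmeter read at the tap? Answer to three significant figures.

V_out ≈ 1.08 V

The load sits in parallel with R₂: R₂‖R_L = (6.98 × 9.51) / (6.98 + 9.51) = 4.025 kΩ.
V_out = 9.96 × 4.025 / (33.0 + 4.025) = 9.96 × 4.025/37.03 = 1.08 V.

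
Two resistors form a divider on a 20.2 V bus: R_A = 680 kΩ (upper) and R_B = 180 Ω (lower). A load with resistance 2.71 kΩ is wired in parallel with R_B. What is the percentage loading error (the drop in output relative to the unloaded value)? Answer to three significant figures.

6.23 %

The divider's output (Thévenin) resistance is R_A‖R_B = 180.0 Ω.
Fractional drop under load = R_th/(R_th + R_L) = 180.0 / (180.0 + 2710) = 0.06227.
So the output falls by 6.23 %.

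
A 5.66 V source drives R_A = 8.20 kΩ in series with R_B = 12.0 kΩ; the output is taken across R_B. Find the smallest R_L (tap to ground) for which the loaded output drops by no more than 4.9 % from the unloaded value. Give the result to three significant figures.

Output resistance R_th = R_A‖R_B = (8.20 × 12.0)/20.20 = 4.871 kΩ.
The fractional drop is R_th/(R_th + R_L); requiring this ≤ 0.0490 gives R_L ≥ R_th(1/0.0490 − 1) = 4.871 × 19.41 = 94.5 kΩ.

R_L(min) ≈ 94.5 kΩ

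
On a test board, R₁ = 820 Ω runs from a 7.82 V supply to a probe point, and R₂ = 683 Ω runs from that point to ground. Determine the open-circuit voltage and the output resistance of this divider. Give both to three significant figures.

V_th = 3.55 V, R_th = 373 Ω

V_th is the open-circuit tap voltage: 7.82 × 683/(820 + 683) = 3.55 V.
With the supply zeroed, R₁ and R₂ appear in parallel from the tap: R_th = R₁‖R₂ = (820 × 683)/1503 = 373 Ω.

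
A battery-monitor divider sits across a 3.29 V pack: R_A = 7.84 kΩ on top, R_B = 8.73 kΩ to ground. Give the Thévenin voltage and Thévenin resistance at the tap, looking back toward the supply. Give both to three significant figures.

V_th is the open-circuit tap voltage: 3.29 × 8.73/(7.84 + 8.73) = 1.73 V.
With the supply zeroed, R_A and R_B appear in parallel from the tap: R_th = R_A‖R_B = (7.84 × 8.73)/16.57 = 4.13 kΩ.

V_th = 1.73 V, R_th = 4.13 kΩ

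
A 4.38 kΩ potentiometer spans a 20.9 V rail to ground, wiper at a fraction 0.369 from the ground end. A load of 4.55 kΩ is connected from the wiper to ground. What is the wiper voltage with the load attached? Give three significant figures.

V ≈ 6.30 V

The wiper splits the pot into (1−α)R = 2.764 kΩ above and αR = 1.616 kΩ below.
Lower section ‖ load = 1.193 kΩ.
V_wiper = 20.9 × 1.193/(2.764 + 1.193) = 6.30 V.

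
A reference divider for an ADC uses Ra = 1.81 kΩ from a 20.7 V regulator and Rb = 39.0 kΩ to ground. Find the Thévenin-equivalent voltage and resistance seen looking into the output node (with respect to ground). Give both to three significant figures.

V_th is the open-circuit tap voltage: 20.7 × 39.0/(1.81 + 39.0) = 19.8 V.
With the supply zeroed, Ra and Rb appear in parallel from the tap: R_th = Ra‖Rb = (1.81 × 39.0)/40.81 = 1.73 kΩ.

V_th = 19.8 V, R_th = 1.73 kΩ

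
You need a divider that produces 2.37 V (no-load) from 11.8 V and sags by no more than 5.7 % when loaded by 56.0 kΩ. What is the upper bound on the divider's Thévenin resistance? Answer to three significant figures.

Loading drop = R_th/(R_th + R_L) ≤ 0.0570, so R_th ≤ R_L · ε/(1−ε) = 56.0 kΩ × 0.0570/0.9430 = 3.38 kΩ.

R_th ≤ 3.38 kΩ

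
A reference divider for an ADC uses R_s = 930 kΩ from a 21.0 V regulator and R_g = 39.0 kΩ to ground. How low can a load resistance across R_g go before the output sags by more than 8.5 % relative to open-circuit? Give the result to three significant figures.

Output resistance R_th = R_s‖R_g = (930 × 39.0)/969.0 = 37.43 kΩ.
The fractional drop is R_th/(R_th + R_L); requiring this ≤ 0.0850 gives R_L ≥ R_th(1/0.0850 − 1) = 37.43 × 10.76 = 403 kΩ.

R_L(min) ≈ 403 kΩ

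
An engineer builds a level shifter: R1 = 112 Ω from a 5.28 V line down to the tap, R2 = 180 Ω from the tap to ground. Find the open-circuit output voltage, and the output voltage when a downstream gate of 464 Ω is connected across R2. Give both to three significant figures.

Open-circuit: V = 5.28 × 180/(112 + 180) = 3.25 V.
With the load, R2 becomes R2‖R_L = 129.7 Ω, so V = 5.28 × 129.7/241.7 = 2.83 V.

Unloaded: 3.25 V; loaded: 2.83 V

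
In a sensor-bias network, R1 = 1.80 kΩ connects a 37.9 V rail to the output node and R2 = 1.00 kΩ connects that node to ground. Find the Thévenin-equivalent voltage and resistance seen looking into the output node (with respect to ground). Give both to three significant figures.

V_th is the open-circuit tap voltage: 37.9 × 1.00/(1.80 + 1.00) = 13.5 V.
With the supply zeroed, R1 and R2 appear in parallel from the tap: R_th = R1‖R2 = (1.80 × 1.00)/2.800 = 643 Ω.

V_th = 13.5 V, R_th = 643 Ω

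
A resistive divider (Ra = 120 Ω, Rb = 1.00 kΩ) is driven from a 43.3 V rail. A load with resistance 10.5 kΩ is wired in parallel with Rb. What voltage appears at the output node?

The load sits in parallel with Rb: Rb‖R_L = (1000 × 10500) / (1000 + 10500) = 913.0 Ω.
V_out = 43.3 × 913.0 / (120 + 913.0) = 43.3 × 913.0/1033 = 38.3 V.

V_out ≈ 38.3 V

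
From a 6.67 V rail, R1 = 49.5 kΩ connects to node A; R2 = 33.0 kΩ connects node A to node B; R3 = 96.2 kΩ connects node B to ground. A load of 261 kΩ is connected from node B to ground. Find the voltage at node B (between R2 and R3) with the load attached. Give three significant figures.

V ≈ 3.07 V

At node B, R3 is in parallel with the load: R3‖R_L = 70.29 kΩ.
Below node A the resistance is R2 + (R3‖R_L) = 103.3 kΩ, so V_A = 6.67 × 103.3/152.8 = 4.509 V.
Then V_B = V_A × (R3‖R_L)/(R2 + R3‖R_L) = 4.509 × 70.29/103.3 = 3.07 V.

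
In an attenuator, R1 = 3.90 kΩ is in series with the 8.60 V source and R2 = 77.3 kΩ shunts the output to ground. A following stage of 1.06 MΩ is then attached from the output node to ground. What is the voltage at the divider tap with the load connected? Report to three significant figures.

The load sits in parallel with R2: R2‖R_L = (77.3 × 1060) / (77.3 + 1060) = 72.05 kΩ.
V_out = 8.60 × 72.05 / (3.90 + 72.05) = 8.60 × 72.05/75.95 = 8.16 V.
(Unloaded it would have been 8.19 V.)

V_out ≈ 8.16 V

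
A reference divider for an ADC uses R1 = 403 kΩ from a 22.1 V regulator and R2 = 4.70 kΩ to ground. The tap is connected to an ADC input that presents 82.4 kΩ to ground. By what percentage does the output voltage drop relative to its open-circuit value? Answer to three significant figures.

The divider's output (Thévenin) resistance is R1‖R2 = 4.646 kΩ.
Fractional drop under load = R_th/(R_th + R_L) = 4.646 / (4.646 + 82.4) = 0.05337.
So the output falls by 5.34 %.

5.34 %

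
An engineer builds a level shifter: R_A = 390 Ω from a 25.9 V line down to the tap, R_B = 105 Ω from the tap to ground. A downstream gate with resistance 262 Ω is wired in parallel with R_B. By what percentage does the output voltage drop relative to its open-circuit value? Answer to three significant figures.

24.0 %

Unloaded V = 25.9 × 105/495.0 = 5.494 V.
Loaded: R_B‖R_L = 74.96 Ω, giving V = 25.9 × 74.96/465.0 = 4.176 V.
Drop = (5.494 − 4.176) / 5.494 = 24.0 %.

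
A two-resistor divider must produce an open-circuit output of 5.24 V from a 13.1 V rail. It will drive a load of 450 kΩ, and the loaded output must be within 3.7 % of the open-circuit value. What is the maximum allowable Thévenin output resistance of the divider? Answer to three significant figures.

R_th ≤ 17.3 kΩ

Loading drop = R_th/(R_th + R_L) ≤ 0.0370, so R_th ≤ R_L · ε/(1−ε) = 450 kΩ × 0.0370/0.9630 = 17.3 kΩ.
(Any R1, R2 with R2/(R1+R2) = 0.400 and R1‖R2 ≤ 17.3 kΩ will meet the spec.)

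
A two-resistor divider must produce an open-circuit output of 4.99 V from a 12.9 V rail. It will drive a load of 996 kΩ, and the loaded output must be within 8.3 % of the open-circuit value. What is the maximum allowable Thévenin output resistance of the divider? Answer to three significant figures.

R_th ≤ 90.2 kΩ

Loading drop = R_th/(R_th + R_L) ≤ 0.0830, so R_th ≤ R_L · ε/(1−ε) = 996 kΩ × 0.0830/0.9170 = 90.2 kΩ.
(Any R1, R2 with R2/(R1+R2) = 0.387 and R1‖R2 ≤ 90.2 kΩ will meet the spec.)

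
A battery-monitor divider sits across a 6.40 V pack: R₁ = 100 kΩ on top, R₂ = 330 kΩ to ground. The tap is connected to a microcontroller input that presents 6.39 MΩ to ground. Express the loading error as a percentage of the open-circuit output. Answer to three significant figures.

The divider's output (Thévenin) resistance is R₁‖R₂ = 76.74 kΩ.
Fractional drop under load = R_th/(R_th + R_L) = 76.74 / (76.74 + 6390) = 0.01187.
So the output falls by 1.19 %.

1.19 %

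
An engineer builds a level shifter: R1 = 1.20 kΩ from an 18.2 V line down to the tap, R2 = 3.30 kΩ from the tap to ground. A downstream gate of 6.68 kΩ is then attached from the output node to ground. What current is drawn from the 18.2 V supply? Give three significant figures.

R2‖R_L = 2.209 kΩ, so the source sees R1 + R2‖R_L = 3.409 kΩ.
I = 18.2 V / 3.409 kΩ = 5.34 mA.

I ≈ 5.34 mA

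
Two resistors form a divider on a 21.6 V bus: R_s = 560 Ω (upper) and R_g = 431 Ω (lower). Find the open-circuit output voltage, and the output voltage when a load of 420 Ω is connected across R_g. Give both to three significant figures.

Unloaded: 9.39 V; loaded: 5.95 V

Open-circuit: V = 21.6 × 431/(560 + 431) = 9.39 V.
With the load, R_g becomes R_g‖R_L = 212.7 Ω, so V = 21.6 × 212.7/772.7 = 5.95 V.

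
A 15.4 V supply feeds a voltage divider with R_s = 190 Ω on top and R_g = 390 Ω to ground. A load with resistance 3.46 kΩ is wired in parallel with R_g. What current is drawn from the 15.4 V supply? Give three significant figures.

I ≈ 28.5 mA

R_g‖R_L = 350.5 Ω, so the source sees R_s + R_g‖R_L = 540.5 Ω.
I = 15.4 V / 540.5 Ω = 28.5 mA.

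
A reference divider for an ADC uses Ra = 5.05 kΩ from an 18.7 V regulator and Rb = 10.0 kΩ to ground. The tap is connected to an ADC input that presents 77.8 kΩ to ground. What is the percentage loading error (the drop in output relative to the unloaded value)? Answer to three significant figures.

4.13 %

The divider's output (Thévenin) resistance is Ra‖Rb = 3.355 kΩ.
Fractional drop under load = R_th/(R_th + R_L) = 3.355 / (3.355 + 77.8) = 0.04135.
So the output falls by 4.13 %.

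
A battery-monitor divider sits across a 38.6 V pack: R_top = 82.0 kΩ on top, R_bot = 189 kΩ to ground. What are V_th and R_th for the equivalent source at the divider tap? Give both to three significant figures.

V_th = 26.9 V, R_th = 57.2 kΩ

V_th is the open-circuit tap voltage: 38.6 × 189/(82.0 + 189) = 26.9 V.
With the supply zeroed, R_top and R_bot appear in parallel from the tap: R_th = R_top‖R_bot = (82.0 × 189)/271.0 = 57.2 kΩ.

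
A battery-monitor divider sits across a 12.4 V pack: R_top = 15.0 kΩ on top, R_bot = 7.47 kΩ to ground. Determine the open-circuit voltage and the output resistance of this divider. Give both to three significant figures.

V_th is the open-circuit tap voltage: 12.4 × 7.47/(15.0 + 7.47) = 4.12 V.
With the supply zeroed, R_top and R_bot appear in parallel from the tap: R_th = R_top‖R_bot = (15.0 × 7.47)/22.47 = 4.99 kΩ.

V_th = 4.12 V, R_th = 4.99 kΩ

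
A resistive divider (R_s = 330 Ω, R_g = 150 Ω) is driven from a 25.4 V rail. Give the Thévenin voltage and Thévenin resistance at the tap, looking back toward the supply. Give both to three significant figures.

V_th = 7.94 V, R_th = 103 Ω

V_th is the open-circuit tap voltage: 25.4 × 150/(330 + 150) = 7.94 V.
With the supply zeroed, R_s and R_g appear in parallel from the tap: R_th = R_s‖R_g = (330 × 150)/480.0 = 103 Ω.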